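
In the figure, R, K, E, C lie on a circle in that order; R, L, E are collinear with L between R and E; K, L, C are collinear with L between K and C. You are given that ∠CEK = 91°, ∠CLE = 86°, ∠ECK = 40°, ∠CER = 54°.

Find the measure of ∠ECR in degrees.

∠ECR = 77°

1. ∠CKE = 49°  [△KEC]
2. ∠CRE = 49°  [same arc EC]
3. ∠ECR = 77°  [△REC]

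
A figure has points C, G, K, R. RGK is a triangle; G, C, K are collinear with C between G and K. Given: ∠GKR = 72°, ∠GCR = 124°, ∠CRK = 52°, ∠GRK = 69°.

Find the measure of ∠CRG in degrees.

∠CRG = 17°

1. ∠KGR = 39°  [△RGK]
2. ∠CGR = 39°  [C on ray GK]
3. ∠CRG = 17°  [△RGC]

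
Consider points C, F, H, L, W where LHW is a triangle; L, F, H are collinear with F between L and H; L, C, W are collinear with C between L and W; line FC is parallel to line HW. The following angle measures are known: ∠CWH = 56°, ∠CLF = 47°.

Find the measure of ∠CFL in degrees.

1. ∠HWL = 56°  [C on ray WL]
2. ∠HLW = 47°  [F on LH, C on LW]
3. ∠LHW = 77°  [△LHW]
4. ∠CFL = 77°  [FC∥HW, corresponding at F]

∠CFL = 77°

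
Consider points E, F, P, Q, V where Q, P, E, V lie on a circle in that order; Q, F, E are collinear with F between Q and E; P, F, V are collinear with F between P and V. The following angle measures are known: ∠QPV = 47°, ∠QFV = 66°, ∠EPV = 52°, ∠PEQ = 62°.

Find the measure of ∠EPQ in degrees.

1. ∠QEV = 47°  [same arc QV]
2. ∠EQV = 52°  [same arc EV]
3. ∠EVQ = 81°  [△QEV]
4. ∠EPQ = 99°  [cyclic QPEV, opposite ∠P+∠V]

∠EPQ = 99°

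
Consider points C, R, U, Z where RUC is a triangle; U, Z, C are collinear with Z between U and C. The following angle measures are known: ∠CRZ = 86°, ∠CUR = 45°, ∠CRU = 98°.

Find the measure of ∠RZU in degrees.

1. ∠RCU = 37°  [△RUC]
2. ∠RCZ = 37°  [Z on ray CU]
3. ∠CZR = 57°  [△RZC]
4. ∠RZU = 123°  [linear pair at Z on UC]

∠RZU = 123°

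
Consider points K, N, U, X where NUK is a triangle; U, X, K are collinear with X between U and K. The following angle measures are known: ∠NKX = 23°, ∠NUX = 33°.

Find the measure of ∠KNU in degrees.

1. ∠NKU = 23°  [X on ray KU]
2. ∠KUN = 33°  [X on ray UK]
3. ∠KNU = 124°  [△NUK]

∠KNU = 124°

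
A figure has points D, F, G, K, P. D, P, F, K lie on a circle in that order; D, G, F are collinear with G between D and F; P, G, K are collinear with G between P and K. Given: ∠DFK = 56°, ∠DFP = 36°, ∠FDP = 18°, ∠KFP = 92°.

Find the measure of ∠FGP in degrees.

∠FGP = 74°

1. ∠DPK = 56°  [same arc DK]
2. ∠DGP = 106°  [△DGP]
3. ∠FGP = 74°  [linear pair at G on DF]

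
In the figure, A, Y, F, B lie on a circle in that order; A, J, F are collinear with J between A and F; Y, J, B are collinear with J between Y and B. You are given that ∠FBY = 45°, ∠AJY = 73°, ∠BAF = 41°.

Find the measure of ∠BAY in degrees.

∠BAY = 86°

1. ∠BYF = 41°  [same arc FB]
2. ∠BFY = 94°  [△YFB]
3. ∠BAY = 86°  [cyclic AYFB, opposite ∠A+∠F]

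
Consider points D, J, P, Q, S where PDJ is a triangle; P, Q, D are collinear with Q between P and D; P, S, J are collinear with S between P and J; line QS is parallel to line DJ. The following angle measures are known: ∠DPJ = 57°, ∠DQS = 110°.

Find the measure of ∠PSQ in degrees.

∠PSQ = 53°

1. ∠QPS = 57°  [Q on PD, S on PJ]
2. ∠PQS = 70°  [linear pair at Q on PD]
3. ∠PSQ = 53°  [△PQS]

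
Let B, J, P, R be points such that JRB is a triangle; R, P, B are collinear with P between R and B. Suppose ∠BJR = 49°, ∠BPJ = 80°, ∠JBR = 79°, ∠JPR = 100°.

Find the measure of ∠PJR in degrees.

1. ∠BRJ = 52°  [△JRB]
2. ∠JRP = 52°  [P on ray RB]
3. ∠PJR = 28°  [△JRP]

∠PJR = 28°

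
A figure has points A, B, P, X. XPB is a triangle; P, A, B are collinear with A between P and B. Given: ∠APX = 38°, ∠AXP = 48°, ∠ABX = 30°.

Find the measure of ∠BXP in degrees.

∠BXP = 112°

1. ∠BPX = 38°  [A on ray PB]
2. ∠PBX = 30°  [A on ray BP]
3. ∠BXP = 112°  [△XPB]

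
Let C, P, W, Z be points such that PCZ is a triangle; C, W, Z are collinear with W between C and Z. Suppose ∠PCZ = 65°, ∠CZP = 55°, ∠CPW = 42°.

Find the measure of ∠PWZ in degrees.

∠PWZ = 107°

1. ∠PCW = 65°  [W on ray CZ]
2. ∠CWP = 73°  [△PCW]
3. ∠PWZ = 107°  [linear pair at W on CZ]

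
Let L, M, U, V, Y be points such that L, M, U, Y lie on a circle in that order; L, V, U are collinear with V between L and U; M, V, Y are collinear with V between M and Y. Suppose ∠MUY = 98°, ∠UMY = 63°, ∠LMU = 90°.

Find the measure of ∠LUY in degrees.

∠LUY = 27°

1. ∠ULY = 63°  [same arc UY]
2. ∠LYU = 90°  [cyclic LMUY, opposite ∠M+∠Y]
3. ∠LUY = 27°  [△LUY]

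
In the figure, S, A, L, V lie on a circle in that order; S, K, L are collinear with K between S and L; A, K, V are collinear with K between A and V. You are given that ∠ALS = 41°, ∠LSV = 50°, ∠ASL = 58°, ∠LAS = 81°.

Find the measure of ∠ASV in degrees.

1. ∠LAV = 50°  [same arc LV]
2. ∠AVL = 58°  [same arc AL]
3. ∠ALV = 72°  [△ALV]
4. ∠ASV = 108°  [cyclic SALV, opposite ∠S+∠L]

∠ASV = 108°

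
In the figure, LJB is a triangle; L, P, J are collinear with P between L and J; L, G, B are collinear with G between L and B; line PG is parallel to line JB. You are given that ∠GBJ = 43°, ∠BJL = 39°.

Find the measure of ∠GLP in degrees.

1. ∠JBL = 43°  [G on ray BL]
2. ∠BLJ = 98°  [△LJB]
3. ∠GLP = 98°  [P on LJ, G on LB]

∠GLP = 98°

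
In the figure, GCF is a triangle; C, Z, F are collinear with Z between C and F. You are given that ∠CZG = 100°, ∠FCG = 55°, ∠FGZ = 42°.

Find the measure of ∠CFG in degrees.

∠CFG = 58°

1. ∠FZG = 80°  [linear pair at Z on CF]
2. ∠GFZ = 58°  [△GZF]
3. ∠CFG = 58°  [Z on ray FC]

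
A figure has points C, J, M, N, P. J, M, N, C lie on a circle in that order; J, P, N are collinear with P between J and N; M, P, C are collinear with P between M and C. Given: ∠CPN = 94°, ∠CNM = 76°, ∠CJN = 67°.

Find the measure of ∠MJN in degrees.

∠MJN = 37°

1. ∠JPM = 94°  [vertical angles at P]
2. ∠CPJ = 86°  [linear pair at P on JN]
3. ∠CJM = 104°  [cyclic JMNC, opposite ∠J+∠N]
4. ∠JCM = 27°  [△JPC]
5. ∠CMJ = 49°  [△JMC]
6. ∠MJN = 37°  [△JPM]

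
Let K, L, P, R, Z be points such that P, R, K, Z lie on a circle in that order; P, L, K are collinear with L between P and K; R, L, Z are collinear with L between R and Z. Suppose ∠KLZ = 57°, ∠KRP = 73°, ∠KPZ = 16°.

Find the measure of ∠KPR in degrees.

∠KPR = 66°

1. ∠PLR = 57°  [vertical angles at L]
2. ∠KRZ = 16°  [same arc KZ]
3. ∠KLR = 123°  [linear pair at L on PK]
4. ∠PKR = 41°  [△RLK]
5. ∠KPR = 66°  [△PRK]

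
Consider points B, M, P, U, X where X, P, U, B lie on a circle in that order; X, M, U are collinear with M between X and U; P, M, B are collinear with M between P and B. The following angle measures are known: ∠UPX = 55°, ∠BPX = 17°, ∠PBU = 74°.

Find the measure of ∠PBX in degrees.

∠PBX = 51°

1. ∠UBX = 125°  [cyclic XPUB, opposite ∠P+∠B]
2. ∠BUX = 17°  [same arc XB]
3. ∠BMU = 89°  [△UMB]
4. ∠BXU = 38°  [△XUB]
5. ∠BMX = 91°  [linear pair at M on XU]
6. ∠PBX = 51°  [△XMB]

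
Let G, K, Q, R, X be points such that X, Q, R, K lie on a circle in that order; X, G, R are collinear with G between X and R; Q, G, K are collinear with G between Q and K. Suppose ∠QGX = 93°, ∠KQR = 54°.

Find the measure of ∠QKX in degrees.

1. ∠KGR = 93°  [vertical angles at G]
2. ∠KXR = 54°  [same arc RK]
3. ∠KGX = 87°  [linear pair at G on XR]
4. ∠QKX = 39°  [△XGK]

∠QKX = 39°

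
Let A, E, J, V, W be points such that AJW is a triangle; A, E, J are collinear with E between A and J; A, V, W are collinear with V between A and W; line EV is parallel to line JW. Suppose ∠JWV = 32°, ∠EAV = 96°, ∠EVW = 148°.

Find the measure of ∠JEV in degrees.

1. ∠AVE = 32°  [linear pair at V on AW]
2. ∠AEV = 52°  [△AEV]
3. ∠JEV = 128°  [linear pair at E on AJ]

∠JEV = 128°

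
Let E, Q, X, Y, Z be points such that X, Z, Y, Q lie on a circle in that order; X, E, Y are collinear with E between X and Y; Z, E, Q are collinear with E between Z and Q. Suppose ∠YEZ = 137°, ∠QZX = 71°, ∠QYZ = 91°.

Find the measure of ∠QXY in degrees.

∠QXY = 23°

1. ∠QEX = 137°  [vertical angles at E]
2. ∠QXZ = 89°  [cyclic XZYQ, opposite ∠X+∠Y]
3. ∠XQZ = 20°  [△XZQ]
4. ∠QXY = 23°  [△XEQ]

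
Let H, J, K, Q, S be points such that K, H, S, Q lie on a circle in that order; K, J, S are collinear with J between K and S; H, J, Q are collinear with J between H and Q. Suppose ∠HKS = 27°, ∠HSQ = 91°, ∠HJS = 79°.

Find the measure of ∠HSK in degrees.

1. ∠HQS = 27°  [same arc HS]
2. ∠QHS = 62°  [△HSQ]
3. ∠HSK = 39°  [△HJS]

∠HSK = 39°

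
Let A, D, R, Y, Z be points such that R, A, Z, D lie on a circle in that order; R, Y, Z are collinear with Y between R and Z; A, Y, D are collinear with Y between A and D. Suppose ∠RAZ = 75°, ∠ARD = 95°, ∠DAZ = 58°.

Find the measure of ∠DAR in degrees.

∠DAR = 17°

1. ∠RDZ = 105°  [cyclic RAZD, opposite ∠A+∠D]
2. ∠DRZ = 58°  [same arc ZD]
3. ∠DZR = 17°  [△RZD]
4. ∠DAR = 17°  [same arc RD]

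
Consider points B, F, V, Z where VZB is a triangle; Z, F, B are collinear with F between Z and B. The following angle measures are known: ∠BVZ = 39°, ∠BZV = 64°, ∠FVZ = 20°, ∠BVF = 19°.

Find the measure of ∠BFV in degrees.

1. ∠FZV = 64°  [F on ray ZB]
2. ∠VFZ = 96°  [△VZF]
3. ∠BFV = 84°  [linear pair at F on ZB]

∠BFV = 84°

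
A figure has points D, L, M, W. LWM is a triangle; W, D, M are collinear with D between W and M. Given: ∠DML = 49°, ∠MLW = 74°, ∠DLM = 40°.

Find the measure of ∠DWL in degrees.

1. ∠LMW = 49°  [D on ray MW]
2. ∠LWM = 57°  [△LWM]
3. ∠DWL = 57°  [D on ray WM]

∠DWL = 57°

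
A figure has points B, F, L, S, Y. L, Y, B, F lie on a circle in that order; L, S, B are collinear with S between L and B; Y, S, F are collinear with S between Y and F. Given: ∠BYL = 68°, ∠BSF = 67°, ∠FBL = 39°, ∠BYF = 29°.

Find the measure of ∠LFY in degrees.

1. ∠BFL = 112°  [cyclic LYBF, opposite ∠Y+∠F]
2. ∠FSL = 113°  [linear pair at S on LB]
3. ∠BLF = 29°  [△LBF]
4. ∠LFY = 38°  [△LSF]

∠LFY = 38°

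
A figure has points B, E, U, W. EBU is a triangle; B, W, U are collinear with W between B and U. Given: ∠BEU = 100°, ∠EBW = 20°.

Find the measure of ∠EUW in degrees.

1. ∠EBU = 20°  [W on ray BU]
2. ∠BUE = 60°  [△EBU]
3. ∠EUW = 60°  [W on ray UB]

∠EUW = 60°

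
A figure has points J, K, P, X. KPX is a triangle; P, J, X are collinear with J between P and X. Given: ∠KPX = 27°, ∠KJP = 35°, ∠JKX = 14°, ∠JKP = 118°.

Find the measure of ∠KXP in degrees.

∠KXP = 21°

1. ∠KJX = 145°  [linear pair at J on PX]
2. ∠JXK = 21°  [△KJX]
3. ∠KXP = 21°  [J on ray XP]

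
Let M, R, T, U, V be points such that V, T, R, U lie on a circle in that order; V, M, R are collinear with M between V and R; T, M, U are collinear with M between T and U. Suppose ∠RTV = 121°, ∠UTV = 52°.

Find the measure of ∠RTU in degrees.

∠RTU = 69°

1. ∠RUV = 59°  [cyclic VTRU, opposite ∠T+∠U]
2. ∠URV = 52°  [same arc VU]
3. ∠RVU = 69°  [△VRU]
4. ∠RTU = 69°  [same arc RU]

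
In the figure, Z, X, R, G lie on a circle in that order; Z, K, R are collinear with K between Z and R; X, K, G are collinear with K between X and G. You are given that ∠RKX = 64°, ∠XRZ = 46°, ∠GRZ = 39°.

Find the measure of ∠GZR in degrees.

∠GZR = 70°

1. ∠GKZ = 64°  [vertical angles at K]
2. ∠XGZ = 46°  [same arc ZX]
3. ∠GZR = 70°  [△ZKG]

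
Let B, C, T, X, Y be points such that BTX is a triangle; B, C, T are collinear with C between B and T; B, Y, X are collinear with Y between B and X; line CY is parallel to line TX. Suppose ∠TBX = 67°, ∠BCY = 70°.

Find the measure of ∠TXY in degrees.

∠TXY = 43°

1. ∠CBY = 67°  [C on BT, Y on BX]
2. ∠BYC = 43°  [△BCY]
3. ∠CYX = 137°  [linear pair at Y on BX]
4. ∠TXY = 43°  [CY∥TX, co-interior at X–Y]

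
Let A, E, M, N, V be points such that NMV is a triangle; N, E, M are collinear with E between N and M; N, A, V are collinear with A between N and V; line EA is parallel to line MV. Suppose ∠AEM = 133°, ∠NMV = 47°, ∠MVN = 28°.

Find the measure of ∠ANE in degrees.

1. ∠AEN = 47°  [linear pair at E on NM]
2. ∠EAN = 28°  [EA∥MV, corresponding at A]
3. ∠ANE = 105°  [△NEA]

∠ANE = 105°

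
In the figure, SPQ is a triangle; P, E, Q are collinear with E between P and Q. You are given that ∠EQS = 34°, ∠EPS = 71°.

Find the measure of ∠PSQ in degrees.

∠PSQ = 75°

1. ∠PQS = 34°  [E on ray QP]
2. ∠QPS = 71°  [E on ray PQ]
3. ∠PSQ = 75°  [△SPQ]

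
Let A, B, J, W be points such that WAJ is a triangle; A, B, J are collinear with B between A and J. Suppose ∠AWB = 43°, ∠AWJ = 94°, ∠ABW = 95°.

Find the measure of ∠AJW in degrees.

∠AJW = 44°

1. ∠BAW = 42°  [△WAB]
2. ∠JAW = 42°  [B on ray AJ]
3. ∠AJW = 44°  [△WAJ]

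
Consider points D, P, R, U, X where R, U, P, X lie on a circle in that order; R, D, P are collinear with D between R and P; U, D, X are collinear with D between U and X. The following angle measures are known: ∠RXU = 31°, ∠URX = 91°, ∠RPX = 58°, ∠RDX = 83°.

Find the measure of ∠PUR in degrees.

1. ∠PRX = 66°  [△RDX]
2. ∠PXR = 56°  [△RPX]
3. ∠PUR = 124°  [cyclic RUPX, opposite ∠U+∠X]

∠PUR = 124°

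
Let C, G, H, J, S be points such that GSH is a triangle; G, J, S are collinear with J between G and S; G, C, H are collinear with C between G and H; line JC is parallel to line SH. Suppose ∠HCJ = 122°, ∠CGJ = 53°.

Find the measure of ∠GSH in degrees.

∠GSH = 69°

1. ∠GCJ = 58°  [linear pair at C on GH]
2. ∠CJG = 69°  [△GJC]
3. ∠GSH = 69°  [JC∥SH, corresponding at J]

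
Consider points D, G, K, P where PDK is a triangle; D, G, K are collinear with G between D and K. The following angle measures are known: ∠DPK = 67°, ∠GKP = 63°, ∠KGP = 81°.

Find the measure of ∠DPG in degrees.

∠DPG = 31°

1. ∠DKP = 63°  [G on ray KD]
2. ∠DGP = 99°  [linear pair at G on DK]
3. ∠KDP = 50°  [△PDK]
4. ∠GDP = 50°  [G on ray DK]
5. ∠DPG = 31°  [△PDG]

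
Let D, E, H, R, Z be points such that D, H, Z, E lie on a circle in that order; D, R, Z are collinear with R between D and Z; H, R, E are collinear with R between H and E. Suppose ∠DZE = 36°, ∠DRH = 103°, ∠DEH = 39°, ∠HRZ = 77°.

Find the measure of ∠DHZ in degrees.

∠DHZ = 100°

1. ∠DHE = 36°  [same arc DE]
2. ∠HDZ = 41°  [△DRH]
3. ∠DZH = 39°  [same arc DH]
4. ∠DHZ = 100°  [△DHZ]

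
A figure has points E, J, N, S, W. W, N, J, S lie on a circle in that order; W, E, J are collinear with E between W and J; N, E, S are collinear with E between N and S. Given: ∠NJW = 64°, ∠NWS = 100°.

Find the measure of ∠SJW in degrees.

1. ∠NSW = 64°  [same arc WN]
2. ∠SNW = 16°  [△WNS]
3. ∠SJW = 16°  [same arc WS]

∠SJW = 16°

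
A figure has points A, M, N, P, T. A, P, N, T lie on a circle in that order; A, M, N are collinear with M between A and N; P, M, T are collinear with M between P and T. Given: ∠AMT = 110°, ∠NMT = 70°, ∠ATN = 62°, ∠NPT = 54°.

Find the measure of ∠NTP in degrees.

1. ∠NMP = 110°  [vertical angles at M]
2. ∠APN = 118°  [cyclic APNT, opposite ∠P+∠T]
3. ∠ANP = 16°  [△PMN]
4. ∠NAP = 46°  [△APN]
5. ∠NTP = 46°  [same arc PN]

∠NTP = 46°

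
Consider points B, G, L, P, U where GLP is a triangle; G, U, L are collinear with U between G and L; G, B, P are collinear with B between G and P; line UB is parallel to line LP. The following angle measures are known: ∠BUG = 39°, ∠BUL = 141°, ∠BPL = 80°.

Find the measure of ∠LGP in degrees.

∠LGP = 61°

1. ∠GLP = 39°  [UB∥LP, corresponding at U]
2. ∠GPL = 80°  [B on ray PG]
3. ∠LGP = 61°  [△GLP]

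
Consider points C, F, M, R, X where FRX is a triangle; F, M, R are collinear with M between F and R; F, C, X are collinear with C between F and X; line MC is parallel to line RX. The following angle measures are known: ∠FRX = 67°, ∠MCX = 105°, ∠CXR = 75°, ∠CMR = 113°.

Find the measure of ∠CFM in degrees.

1. ∠CMF = 67°  [MC∥RX, corresponding at M]
2. ∠FCM = 75°  [linear pair at C on FX]
3. ∠CFM = 38°  [△FMC]

∠CFM = 38°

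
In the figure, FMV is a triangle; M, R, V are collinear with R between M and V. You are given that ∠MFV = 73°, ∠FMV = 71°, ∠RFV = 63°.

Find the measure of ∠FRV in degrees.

1. ∠FVM = 36°  [△FMV]
2. ∠FVR = 36°  [R on ray VM]
3. ∠FRV = 81°  [△FRV]

∠FRV = 81°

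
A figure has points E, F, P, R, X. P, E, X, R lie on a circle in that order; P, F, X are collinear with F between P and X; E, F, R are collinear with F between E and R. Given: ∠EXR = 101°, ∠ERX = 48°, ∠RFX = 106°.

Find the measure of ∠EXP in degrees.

∠EXP = 75°

1. ∠REX = 31°  [△EXR]
2. ∠EFP = 106°  [vertical angles at F]
3. ∠EFX = 74°  [linear pair at F on PX]
4. ∠EXP = 75°  [△EFX]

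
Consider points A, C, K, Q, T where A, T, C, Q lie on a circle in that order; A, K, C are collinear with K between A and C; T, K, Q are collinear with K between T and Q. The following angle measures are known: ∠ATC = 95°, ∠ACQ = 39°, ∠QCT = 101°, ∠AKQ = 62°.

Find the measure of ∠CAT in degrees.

∠CAT = 23°

1. ∠ATQ = 39°  [same arc AQ]
2. ∠CKT = 62°  [vertical angles at K]
3. ∠AKT = 118°  [linear pair at K on AC]
4. ∠CAT = 23°  [△AKT]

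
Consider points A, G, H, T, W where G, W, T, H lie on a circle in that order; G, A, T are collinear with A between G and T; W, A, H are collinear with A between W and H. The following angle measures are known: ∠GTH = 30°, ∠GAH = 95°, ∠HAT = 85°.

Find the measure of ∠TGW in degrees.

1. ∠GWH = 30°  [same arc GH]
2. ∠GAW = 85°  [vertical angles at A]
3. ∠TGW = 65°  [△GAW]

∠TGW = 65°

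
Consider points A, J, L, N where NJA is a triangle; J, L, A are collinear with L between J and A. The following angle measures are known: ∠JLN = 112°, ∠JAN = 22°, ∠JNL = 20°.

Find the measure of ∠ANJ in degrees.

∠ANJ = 110°

1. ∠LJN = 48°  [△NJL]
2. ∠AJN = 48°  [L on ray JA]
3. ∠ANJ = 110°  [△NJA]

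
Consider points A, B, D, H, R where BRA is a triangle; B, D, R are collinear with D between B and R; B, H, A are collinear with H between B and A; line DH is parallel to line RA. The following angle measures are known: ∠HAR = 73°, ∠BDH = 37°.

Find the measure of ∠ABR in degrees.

∠ABR = 70°

1. ∠BAR = 73°  [H on ray AB]
2. ∠ARB = 37°  [DH∥RA, corresponding at D]
3. ∠ABR = 70°  [△BRA]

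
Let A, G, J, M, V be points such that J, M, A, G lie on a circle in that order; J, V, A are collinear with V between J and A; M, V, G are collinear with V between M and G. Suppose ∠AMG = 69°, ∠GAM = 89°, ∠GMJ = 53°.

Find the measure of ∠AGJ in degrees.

1. ∠AJG = 69°  [same arc AG]
2. ∠GAJ = 53°  [same arc JG]
3. ∠AGJ = 58°  [△JAG]

∠AGJ = 58°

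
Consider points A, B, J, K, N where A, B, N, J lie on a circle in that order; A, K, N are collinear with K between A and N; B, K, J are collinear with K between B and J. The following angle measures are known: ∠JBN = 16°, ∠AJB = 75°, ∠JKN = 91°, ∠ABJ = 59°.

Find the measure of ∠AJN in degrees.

1. ∠JAN = 16°  [same arc NJ]
2. ∠ANJ = 59°  [same arc AJ]
3. ∠AJN = 105°  [△ANJ]

∠AJN = 105°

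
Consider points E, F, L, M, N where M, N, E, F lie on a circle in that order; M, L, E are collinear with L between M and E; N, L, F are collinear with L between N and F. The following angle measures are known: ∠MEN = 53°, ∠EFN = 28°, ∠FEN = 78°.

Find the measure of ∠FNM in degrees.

∠FNM = 25°

1. ∠MFN = 53°  [same arc MN]
2. ∠FMN = 102°  [cyclic MNEF, opposite ∠M+∠E]
3. ∠FNM = 25°  [△MNF]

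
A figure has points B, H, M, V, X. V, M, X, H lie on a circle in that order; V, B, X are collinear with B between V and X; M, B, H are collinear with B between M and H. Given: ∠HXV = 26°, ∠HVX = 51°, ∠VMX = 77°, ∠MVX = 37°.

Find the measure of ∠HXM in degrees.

1. ∠HMX = 51°  [same arc XH]
2. ∠MHX = 37°  [same arc MX]
3. ∠HXM = 92°  [△MXH]

∠HXM = 92°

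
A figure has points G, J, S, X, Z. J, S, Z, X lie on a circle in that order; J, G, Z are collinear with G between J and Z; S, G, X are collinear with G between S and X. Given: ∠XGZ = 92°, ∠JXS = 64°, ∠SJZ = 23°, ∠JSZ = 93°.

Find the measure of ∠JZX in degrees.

∠JZX = 65°

1. ∠JGX = 88°  [linear pair at G on JZ]
2. ∠XJZ = 28°  [△JGX]
3. ∠JXZ = 87°  [cyclic JSZX, opposite ∠S+∠X]
4. ∠JZX = 65°  [△JZX]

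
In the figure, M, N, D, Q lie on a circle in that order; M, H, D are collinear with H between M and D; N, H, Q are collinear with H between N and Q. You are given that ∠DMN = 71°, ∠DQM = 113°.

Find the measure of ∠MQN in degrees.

∠MQN = 42°

1. ∠DNM = 67°  [cyclic MNDQ, opposite ∠N+∠Q]
2. ∠MDN = 42°  [△MND]
3. ∠MQN = 42°  [same arc MN]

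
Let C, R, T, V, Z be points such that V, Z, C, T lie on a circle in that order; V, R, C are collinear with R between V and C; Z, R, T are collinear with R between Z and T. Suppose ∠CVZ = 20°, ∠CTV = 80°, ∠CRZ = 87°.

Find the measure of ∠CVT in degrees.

1. ∠CZV = 100°  [cyclic VZCT, opposite ∠Z+∠T]
2. ∠TRV = 87°  [vertical angles at R]
3. ∠VCZ = 60°  [△VZC]
4. ∠VTZ = 60°  [same arc VZ]
5. ∠CVT = 33°  [△VRT]

∠CVT = 33°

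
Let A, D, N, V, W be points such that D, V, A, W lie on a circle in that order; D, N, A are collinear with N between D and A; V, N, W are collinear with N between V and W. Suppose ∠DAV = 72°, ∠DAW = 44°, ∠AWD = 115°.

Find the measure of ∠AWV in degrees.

1. ∠DWV = 72°  [same arc DV]
2. ∠DVW = 44°  [same arc DW]
3. ∠ADW = 21°  [△DAW]
4. ∠VDW = 64°  [△DVW]
5. ∠AVW = 21°  [same arc AW]
6. ∠VAW = 116°  [cyclic DVAW, opposite ∠D+∠A]
7. ∠AWV = 43°  [△VAW]

∠AWV = 43°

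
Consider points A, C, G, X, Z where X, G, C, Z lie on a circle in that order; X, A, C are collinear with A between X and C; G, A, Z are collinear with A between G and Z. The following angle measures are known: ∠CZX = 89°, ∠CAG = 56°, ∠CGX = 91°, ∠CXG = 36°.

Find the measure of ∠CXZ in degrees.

1. ∠XAZ = 56°  [vertical angles at A]
2. ∠GCX = 53°  [△XGC]
3. ∠GZX = 53°  [same arc XG]
4. ∠CXZ = 71°  [△XAZ]

∠CXZ = 71°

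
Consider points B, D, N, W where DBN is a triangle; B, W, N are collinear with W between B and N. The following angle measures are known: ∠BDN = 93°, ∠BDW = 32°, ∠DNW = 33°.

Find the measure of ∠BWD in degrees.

1. ∠BND = 33°  [W on ray NB]
2. ∠DBN = 54°  [△DBN]
3. ∠DBW = 54°  [W on ray BN]
4. ∠BWD = 94°  [△DBW]

∠BWD = 94°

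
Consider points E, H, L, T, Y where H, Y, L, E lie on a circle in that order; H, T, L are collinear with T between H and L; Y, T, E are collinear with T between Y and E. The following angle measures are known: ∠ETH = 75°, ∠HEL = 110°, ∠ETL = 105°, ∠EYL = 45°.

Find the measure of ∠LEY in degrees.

∠LEY = 50°

1. ∠LTY = 75°  [vertical angles at T]
2. ∠HYL = 70°  [cyclic HYLE, opposite ∠Y+∠E]
3. ∠HLY = 60°  [△YTL]
4. ∠LHY = 50°  [△HYL]
5. ∠LEY = 50°  [same arc YL]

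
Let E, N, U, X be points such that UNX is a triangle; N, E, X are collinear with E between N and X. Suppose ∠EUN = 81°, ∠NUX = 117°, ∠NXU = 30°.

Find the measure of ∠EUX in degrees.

∠EUX = 36°

1. ∠UNX = 33°  [△UNX]
2. ∠EXU = 30°  [E on ray XN]
3. ∠ENU = 33°  [E on ray NX]
4. ∠NEU = 66°  [△UNE]
5. ∠UEX = 114°  [linear pair at E on NX]
6. ∠EUX = 36°  [△UEX]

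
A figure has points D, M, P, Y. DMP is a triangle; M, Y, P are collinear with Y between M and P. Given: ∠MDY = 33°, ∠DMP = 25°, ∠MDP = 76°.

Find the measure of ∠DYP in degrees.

∠DYP = 58°

1. ∠DMY = 25°  [Y on ray MP]
2. ∠DYM = 122°  [△DMY]
3. ∠DYP = 58°  [linear pair at Y on MP]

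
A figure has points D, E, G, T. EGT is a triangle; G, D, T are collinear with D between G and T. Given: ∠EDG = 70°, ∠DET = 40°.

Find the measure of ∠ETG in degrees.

1. ∠EDT = 110°  [linear pair at D on GT]
2. ∠DTE = 30°  [△EDT]
3. ∠ETG = 30°  [D on ray TG]

∠ETG = 30°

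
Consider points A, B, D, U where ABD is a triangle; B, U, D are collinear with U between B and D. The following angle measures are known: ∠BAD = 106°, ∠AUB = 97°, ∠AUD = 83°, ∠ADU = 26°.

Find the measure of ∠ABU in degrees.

∠ABU = 48°

1. ∠ADB = 26°  [U on ray DB]
2. ∠ABD = 48°  [△ABD]
3. ∠ABU = 48°  [U on ray BD]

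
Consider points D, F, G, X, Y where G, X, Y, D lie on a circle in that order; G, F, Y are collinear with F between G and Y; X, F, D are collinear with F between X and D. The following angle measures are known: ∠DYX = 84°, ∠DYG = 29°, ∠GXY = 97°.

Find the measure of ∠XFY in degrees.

1. ∠DGX = 96°  [cyclic GXYD, opposite ∠G+∠Y]
2. ∠DXG = 29°  [same arc GD]
3. ∠GDY = 83°  [cyclic GXYD, opposite ∠X+∠D]
4. ∠GDX = 55°  [△GXD]
5. ∠DGY = 68°  [△GYD]
6. ∠GYX = 55°  [same arc GX]
7. ∠DXY = 68°  [same arc YD]
8. ∠XFY = 57°  [△XFY]

∠XFY = 57°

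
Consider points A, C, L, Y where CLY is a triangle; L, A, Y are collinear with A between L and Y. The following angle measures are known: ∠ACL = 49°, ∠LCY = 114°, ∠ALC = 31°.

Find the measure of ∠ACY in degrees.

1. ∠CAL = 100°  [△CLA]
2. ∠CLY = 31°  [A on ray LY]
3. ∠CAY = 80°  [linear pair at A on LY]
4. ∠CYL = 35°  [△CLY]
5. ∠AYC = 35°  [A on ray YL]
6. ∠ACY = 65°  [△CAY]

∠ACY = 65°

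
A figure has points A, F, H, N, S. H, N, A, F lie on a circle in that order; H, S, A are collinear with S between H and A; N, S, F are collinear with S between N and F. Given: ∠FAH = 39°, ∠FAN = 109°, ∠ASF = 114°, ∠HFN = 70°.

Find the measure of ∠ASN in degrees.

∠ASN = 66°

1. ∠AFN = 27°  [△ASF]
2. ∠ANF = 44°  [△NAF]
3. ∠HAN = 70°  [same arc HN]
4. ∠ASN = 66°  [△NSA]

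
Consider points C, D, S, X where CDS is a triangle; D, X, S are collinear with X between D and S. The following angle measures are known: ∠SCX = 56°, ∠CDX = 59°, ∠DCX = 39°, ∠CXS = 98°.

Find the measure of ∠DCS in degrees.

∠DCS = 95°

1. ∠CSX = 26°  [△CXS]
2. ∠CDS = 59°  [X on ray DS]
3. ∠CSD = 26°  [X on ray SD]
4. ∠DCS = 95°  [△CDS]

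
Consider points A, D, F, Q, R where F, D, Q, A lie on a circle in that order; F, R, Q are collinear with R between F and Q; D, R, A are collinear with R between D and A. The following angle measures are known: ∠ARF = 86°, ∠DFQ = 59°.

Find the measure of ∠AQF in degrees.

∠AQF = 27°

1. ∠ARQ = 94°  [linear pair at R on FQ]
2. ∠DAQ = 59°  [same arc DQ]
3. ∠AQF = 27°  [△QRA]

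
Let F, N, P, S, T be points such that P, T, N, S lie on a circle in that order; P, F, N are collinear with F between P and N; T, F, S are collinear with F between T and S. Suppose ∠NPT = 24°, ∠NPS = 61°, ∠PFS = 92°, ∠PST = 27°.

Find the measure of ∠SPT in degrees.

1. ∠NST = 24°  [same arc TN]
2. ∠NTS = 61°  [same arc NS]
3. ∠SNT = 95°  [△TNS]
4. ∠SPT = 85°  [cyclic PTNS, opposite ∠P+∠N]

∠SPT = 85°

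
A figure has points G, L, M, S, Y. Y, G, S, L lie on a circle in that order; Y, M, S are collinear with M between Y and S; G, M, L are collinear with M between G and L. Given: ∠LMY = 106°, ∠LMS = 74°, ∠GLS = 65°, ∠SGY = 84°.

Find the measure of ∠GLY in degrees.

1. ∠GYS = 65°  [same arc GS]
2. ∠GSY = 31°  [△YGS]
3. ∠GLY = 31°  [same arc YG]

∠GLY = 31°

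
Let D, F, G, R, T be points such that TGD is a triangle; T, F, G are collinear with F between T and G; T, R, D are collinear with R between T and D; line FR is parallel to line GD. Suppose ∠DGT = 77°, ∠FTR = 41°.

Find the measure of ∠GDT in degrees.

∠GDT = 62°

1. ∠RFT = 77°  [FR∥GD, corresponding at F]
2. ∠FRT = 62°  [△TFR]
3. ∠GDT = 62°  [FR∥GD, corresponding at R]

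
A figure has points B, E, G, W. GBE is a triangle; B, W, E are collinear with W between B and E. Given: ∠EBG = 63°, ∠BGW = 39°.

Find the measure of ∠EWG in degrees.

∠EWG = 102°

1. ∠GBW = 63°  [W on ray BE]
2. ∠BWG = 78°  [△GBW]
3. ∠EWG = 102°  [linear pair at W on BE]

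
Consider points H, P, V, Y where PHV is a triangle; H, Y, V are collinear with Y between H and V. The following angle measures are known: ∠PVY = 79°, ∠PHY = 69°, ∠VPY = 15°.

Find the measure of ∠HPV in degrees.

1. ∠HVP = 79°  [Y on ray VH]
2. ∠PHV = 69°  [Y on ray HV]
3. ∠HPV = 32°  [△PHV]

∠HPV = 32°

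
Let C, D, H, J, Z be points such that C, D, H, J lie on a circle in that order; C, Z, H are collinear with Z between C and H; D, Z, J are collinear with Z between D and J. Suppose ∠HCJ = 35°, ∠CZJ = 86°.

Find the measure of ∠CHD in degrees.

∠CHD = 59°

1. ∠HDJ = 35°  [same arc HJ]
2. ∠DZH = 86°  [vertical angles at Z]
3. ∠CHD = 59°  [△DZH]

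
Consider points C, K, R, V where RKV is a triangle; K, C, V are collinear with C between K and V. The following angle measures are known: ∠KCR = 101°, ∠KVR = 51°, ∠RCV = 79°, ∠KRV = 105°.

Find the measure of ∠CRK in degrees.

1. ∠RKV = 24°  [△RKV]
2. ∠CKR = 24°  [C on ray KV]
3. ∠CRK = 55°  [△RKC]

∠CRK = 55°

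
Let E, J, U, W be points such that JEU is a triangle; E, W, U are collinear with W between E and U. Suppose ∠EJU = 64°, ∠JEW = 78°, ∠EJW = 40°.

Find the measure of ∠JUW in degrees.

∠JUW = 38°

1. ∠JEU = 78°  [W on ray EU]
2. ∠EUJ = 38°  [△JEU]
3. ∠JUW = 38°  [W on ray UE]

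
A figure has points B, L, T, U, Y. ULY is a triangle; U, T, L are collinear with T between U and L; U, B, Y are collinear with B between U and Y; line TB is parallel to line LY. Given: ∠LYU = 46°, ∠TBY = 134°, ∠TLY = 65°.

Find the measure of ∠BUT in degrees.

∠BUT = 69°

1. ∠ULY = 65°  [T on ray LU]
2. ∠LUY = 69°  [△ULY]
3. ∠BUT = 69°  [T on UL, B on UY]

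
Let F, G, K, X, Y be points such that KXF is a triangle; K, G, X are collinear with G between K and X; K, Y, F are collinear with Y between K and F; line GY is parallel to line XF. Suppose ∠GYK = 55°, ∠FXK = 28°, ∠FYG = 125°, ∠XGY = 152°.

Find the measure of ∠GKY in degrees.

1. ∠KFX = 55°  [GY∥XF, corresponding at Y]
2. ∠FKX = 97°  [△KXF]
3. ∠GKY = 97°  [G on KX, Y on KF]

∠GKY = 97°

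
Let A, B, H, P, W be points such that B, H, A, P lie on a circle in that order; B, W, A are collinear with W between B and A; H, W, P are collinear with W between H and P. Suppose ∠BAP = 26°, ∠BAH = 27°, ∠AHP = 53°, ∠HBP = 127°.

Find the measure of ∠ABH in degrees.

∠ABH = 74°

1. ∠BHP = 26°  [same arc BP]
2. ∠AWH = 100°  [△HWA]
3. ∠BWH = 80°  [linear pair at W on BA]
4. ∠ABH = 74°  [△BWH]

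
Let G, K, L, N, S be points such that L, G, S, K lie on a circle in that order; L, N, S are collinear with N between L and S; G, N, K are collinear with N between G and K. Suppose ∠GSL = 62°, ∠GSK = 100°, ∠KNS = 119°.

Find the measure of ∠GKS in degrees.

∠GKS = 23°

1. ∠GKL = 62°  [same arc LG]
2. ∠GLK = 80°  [cyclic LGSK, opposite ∠L+∠S]
3. ∠GNL = 119°  [vertical angles at N]
4. ∠KGL = 38°  [△LGK]
5. ∠GLS = 23°  [△LNG]
6. ∠GKS = 23°  [same arc GS]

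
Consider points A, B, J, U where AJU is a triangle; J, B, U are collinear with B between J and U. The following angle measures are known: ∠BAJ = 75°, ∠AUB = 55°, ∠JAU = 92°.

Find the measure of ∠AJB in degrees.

1. ∠AUJ = 55°  [B on ray UJ]
2. ∠AJU = 33°  [△AJU]
3. ∠AJB = 33°  [B on ray JU]

∠AJB = 33°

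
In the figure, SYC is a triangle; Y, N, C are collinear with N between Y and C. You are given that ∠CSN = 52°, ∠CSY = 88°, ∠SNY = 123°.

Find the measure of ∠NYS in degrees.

1. ∠CNS = 57°  [linear pair at N on YC]
2. ∠NCS = 71°  [△SNC]
3. ∠SCY = 71°  [N on ray CY]
4. ∠CYS = 21°  [△SYC]
5. ∠NYS = 21°  [N on ray YC]

∠NYS = 21°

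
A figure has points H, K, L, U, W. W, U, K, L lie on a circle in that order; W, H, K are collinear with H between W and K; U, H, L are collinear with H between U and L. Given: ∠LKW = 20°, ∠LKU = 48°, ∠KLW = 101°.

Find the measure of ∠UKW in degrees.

∠UKW = 28°

1. ∠LUW = 20°  [same arc WL]
2. ∠LWU = 132°  [cyclic WUKL, opposite ∠W+∠K]
3. ∠ULW = 28°  [△WUL]
4. ∠UKW = 28°  [same arc WU]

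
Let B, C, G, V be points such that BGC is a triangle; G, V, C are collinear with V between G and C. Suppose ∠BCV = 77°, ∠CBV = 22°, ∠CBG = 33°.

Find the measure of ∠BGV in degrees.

1. ∠BCG = 77°  [V on ray CG]
2. ∠BGC = 70°  [△BGC]
3. ∠BGV = 70°  [V on ray GC]

∠BGV = 70°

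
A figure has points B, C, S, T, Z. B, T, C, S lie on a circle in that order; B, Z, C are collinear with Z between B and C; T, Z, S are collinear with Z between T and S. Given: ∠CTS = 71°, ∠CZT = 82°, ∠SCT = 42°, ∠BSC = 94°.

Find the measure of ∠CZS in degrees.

∠CZS = 98°

1. ∠CBS = 71°  [same arc CS]
2. ∠CST = 67°  [△TCS]
3. ∠BCS = 15°  [△BCS]
4. ∠CZS = 98°  [△CZS]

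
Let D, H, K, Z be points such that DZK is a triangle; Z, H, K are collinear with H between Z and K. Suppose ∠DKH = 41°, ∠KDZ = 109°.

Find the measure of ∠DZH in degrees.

∠DZH = 30°

1. ∠DKZ = 41°  [H on ray KZ]
2. ∠DZK = 30°  [△DZK]
3. ∠DZH = 30°  [H on ray ZK]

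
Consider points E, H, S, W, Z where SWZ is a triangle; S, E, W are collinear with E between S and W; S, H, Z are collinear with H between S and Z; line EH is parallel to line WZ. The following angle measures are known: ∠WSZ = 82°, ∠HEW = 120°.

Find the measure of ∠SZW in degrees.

1. ∠ESH = 82°  [E on SW, H on SZ]
2. ∠HES = 60°  [linear pair at E on SW]
3. ∠EHS = 38°  [△SEH]
4. ∠SZW = 38°  [EH∥WZ, corresponding at H]

∠SZW = 38°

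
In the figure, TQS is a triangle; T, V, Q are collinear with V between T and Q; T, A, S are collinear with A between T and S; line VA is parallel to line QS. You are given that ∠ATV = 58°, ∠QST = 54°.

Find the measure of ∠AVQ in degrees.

∠AVQ = 112°

1. ∠QTS = 58°  [V on TQ, A on TS]
2. ∠SQT = 68°  [△TQS]
3. ∠AVT = 68°  [VA∥QS, corresponding at V]
4. ∠AVQ = 112°  [linear pair at V on TQ]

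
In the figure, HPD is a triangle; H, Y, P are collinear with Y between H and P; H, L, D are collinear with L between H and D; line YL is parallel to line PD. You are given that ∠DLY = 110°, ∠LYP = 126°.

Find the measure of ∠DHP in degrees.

1. ∠HLY = 70°  [linear pair at L on HD]
2. ∠HYL = 54°  [linear pair at Y on HP]
3. ∠LHY = 56°  [△HYL]
4. ∠DHP = 56°  [Y on HP, L on HD]

∠DHP = 56°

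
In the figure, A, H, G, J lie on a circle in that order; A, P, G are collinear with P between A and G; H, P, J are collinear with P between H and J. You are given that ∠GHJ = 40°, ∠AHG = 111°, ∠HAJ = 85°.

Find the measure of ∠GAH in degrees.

∠GAH = 45°

1. ∠HGJ = 95°  [cyclic AHGJ, opposite ∠A+∠G]
2. ∠GJH = 45°  [△HGJ]
3. ∠GAH = 45°  [same arc HG]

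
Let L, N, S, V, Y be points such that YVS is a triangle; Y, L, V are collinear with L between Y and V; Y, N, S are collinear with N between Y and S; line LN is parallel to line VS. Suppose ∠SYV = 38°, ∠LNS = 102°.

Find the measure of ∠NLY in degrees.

1. ∠LYN = 38°  [L on YV, N on YS]
2. ∠LNY = 78°  [linear pair at N on YS]
3. ∠NLY = 64°  [△YLN]

∠NLY = 64°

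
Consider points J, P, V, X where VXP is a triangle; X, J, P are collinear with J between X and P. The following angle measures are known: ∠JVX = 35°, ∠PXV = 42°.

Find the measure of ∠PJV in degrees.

∠PJV = 77°

1. ∠JXV = 42°  [J on ray XP]
2. ∠VJX = 103°  [△VXJ]
3. ∠PJV = 77°  [linear pair at J on XP]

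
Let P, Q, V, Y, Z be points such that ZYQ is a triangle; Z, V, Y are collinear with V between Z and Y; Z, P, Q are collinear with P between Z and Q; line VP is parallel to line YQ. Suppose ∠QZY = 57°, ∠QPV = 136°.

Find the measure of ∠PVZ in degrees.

1. ∠PZV = 57°  [V on ZY, P on ZQ]
2. ∠VPZ = 44°  [linear pair at P on ZQ]
3. ∠PVZ = 79°  [△ZVP]

∠PVZ = 79°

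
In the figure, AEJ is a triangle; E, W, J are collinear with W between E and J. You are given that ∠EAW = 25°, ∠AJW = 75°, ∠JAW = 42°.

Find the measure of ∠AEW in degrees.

1. ∠AWJ = 63°  [△AWJ]
2. ∠AWE = 117°  [linear pair at W on EJ]
3. ∠AEW = 38°  [△AEW]

∠AEW = 38°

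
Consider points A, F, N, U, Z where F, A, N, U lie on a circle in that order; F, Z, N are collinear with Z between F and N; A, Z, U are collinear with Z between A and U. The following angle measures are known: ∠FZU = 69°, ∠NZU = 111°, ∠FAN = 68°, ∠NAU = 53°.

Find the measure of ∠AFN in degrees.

∠AFN = 54°

1. ∠AZN = 69°  [vertical angles at Z]
2. ∠ANF = 58°  [△AZN]
3. ∠AFN = 54°  [△FAN]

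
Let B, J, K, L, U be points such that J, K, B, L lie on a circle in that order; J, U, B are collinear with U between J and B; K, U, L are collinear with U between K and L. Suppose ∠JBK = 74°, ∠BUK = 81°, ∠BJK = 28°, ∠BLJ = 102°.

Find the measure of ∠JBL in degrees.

1. ∠JUL = 81°  [vertical angles at U]
2. ∠BLK = 28°  [same arc KB]
3. ∠BUL = 99°  [linear pair at U on JB]
4. ∠JBL = 53°  [△BUL]

∠JBL = 53°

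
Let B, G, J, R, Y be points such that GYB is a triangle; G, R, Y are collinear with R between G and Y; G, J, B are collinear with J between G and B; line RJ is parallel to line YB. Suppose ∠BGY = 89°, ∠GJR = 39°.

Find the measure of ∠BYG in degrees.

∠BYG = 52°

1. ∠JGR = 89°  [R on GY, J on GB]
2. ∠GRJ = 52°  [△GRJ]
3. ∠BYG = 52°  [RJ∥YB, corresponding at R]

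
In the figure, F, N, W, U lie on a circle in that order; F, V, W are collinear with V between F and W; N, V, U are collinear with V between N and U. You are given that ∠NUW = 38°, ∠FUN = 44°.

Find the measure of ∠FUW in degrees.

∠FUW = 82°

1. ∠NFW = 38°  [same arc NW]
2. ∠FWN = 44°  [same arc FN]
3. ∠FNW = 98°  [△FNW]
4. ∠FUW = 82°  [cyclic FNWU, opposite ∠N+∠U]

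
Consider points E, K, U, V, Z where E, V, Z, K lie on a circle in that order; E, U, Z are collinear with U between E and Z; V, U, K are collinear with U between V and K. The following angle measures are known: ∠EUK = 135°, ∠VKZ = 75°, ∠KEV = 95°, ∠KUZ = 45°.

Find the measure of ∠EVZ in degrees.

1. ∠VUZ = 135°  [vertical angles at U]
2. ∠VEZ = 75°  [same arc VZ]
3. ∠KZV = 85°  [cyclic EVZK, opposite ∠E+∠Z]
4. ∠KVZ = 20°  [△VZK]
5. ∠EZV = 25°  [△VUZ]
6. ∠EVZ = 80°  [△EVZ]

∠EVZ = 80°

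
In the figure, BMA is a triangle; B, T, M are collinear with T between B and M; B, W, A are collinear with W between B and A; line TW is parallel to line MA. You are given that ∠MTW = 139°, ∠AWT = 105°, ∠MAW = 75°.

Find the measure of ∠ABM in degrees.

1. ∠BTW = 41°  [linear pair at T on BM]
2. ∠BAM = 75°  [W on ray AB]
3. ∠AMB = 41°  [TW∥MA, corresponding at T]
4. ∠ABM = 64°  [△BMA]

∠ABM = 64°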